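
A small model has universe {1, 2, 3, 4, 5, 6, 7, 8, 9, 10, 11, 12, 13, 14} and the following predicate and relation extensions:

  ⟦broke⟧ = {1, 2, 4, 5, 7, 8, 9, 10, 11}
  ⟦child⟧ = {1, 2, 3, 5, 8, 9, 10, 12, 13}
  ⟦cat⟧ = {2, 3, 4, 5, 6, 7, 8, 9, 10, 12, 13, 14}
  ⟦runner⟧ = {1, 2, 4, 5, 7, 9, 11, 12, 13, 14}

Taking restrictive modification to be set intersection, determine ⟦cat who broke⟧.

⟦who broke⟧ = ⟦broke⟧ = {1, 2, 4, 5, 7, 8, 9, 10, 11}
⟦cat⟧ = {2, 3, 4, 5, 6, 7, 8, 9, 10, 12, 13, 14}
… ∩ ⟦who broke⟧ = {2, 3, 4, 5, 6, 7, 8, 9, 10, 12, 13, 14} ∩ {1, 2, 4, 5, 7, 8, 9, 10, 11} = {2, 4, 5, 7, 8, 9, 10}
So ⟦cat who broke⟧ = {2, 4, 5, 7, 8, 9, 10}.

{2, 4, 5, 7, 8, 9, 10}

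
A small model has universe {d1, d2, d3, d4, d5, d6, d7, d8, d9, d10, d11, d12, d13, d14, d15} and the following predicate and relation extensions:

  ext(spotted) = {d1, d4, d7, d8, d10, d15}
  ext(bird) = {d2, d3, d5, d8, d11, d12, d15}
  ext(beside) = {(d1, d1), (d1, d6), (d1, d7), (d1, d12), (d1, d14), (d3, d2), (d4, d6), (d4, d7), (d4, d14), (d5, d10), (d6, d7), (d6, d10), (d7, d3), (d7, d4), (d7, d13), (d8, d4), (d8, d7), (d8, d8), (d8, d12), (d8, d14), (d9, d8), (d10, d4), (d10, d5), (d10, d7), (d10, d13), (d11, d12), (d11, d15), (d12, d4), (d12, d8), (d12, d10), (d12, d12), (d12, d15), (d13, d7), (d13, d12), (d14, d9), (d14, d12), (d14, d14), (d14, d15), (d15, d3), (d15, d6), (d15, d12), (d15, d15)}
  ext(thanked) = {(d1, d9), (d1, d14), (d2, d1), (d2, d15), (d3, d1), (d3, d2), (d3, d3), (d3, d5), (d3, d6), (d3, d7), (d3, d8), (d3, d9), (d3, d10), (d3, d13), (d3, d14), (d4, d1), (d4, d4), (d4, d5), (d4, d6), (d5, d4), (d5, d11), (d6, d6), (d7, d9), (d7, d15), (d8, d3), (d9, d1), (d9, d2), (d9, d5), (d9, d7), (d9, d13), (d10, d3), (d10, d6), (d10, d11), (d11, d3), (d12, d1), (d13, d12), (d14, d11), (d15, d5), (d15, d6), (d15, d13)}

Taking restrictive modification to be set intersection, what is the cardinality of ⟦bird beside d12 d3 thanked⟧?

⟦beside d12⟧ = {x : ⟨x, d12⟩ ∈ ⟦beside⟧} = {d1, d8, d11, d12, d13, d14, d15}
⟦d3 thanked⟧ = {x : ⟨d3, x⟩ ∈ ⟦thanked⟧} = {d1, d2, d3, d5, d6, d7, d8, d9, d10, d13, d14}
⟦bird⟧ = {d2, d3, d5, d8, d11, d12, d15}
… ∩ ⟦beside d12⟧ = {d2, d3, d5, d8, d11, d12, d15} ∩ {d1, d8, d11, d12, d13, d14, d15} = {d8, d11, d12, d15}
… ∩ ⟦d3 thanked⟧ = {d8, d11, d12, d15} ∩ {d1, d2, d3, d5, d6, d7, d8, d9, d10, d13, d14} = {d8}
⟦bird beside d12 d3 thanked⟧ = {d8}, so the cardinality is 1.

1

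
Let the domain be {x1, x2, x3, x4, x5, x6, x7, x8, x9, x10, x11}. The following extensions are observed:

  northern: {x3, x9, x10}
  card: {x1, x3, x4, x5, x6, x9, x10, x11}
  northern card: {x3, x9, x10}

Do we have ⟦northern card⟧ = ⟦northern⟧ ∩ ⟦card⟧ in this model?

⟦northern⟧ ∩ ⟦card⟧ = {x3, x9, x10} ∩ {x1, x3, x4, x5, x6, x9, x10, x11} = {x3, x9, x10}
Observed ⟦northern card⟧ = {x3, x9, x10}.
These coincide, so the modifier is intersective here.

yes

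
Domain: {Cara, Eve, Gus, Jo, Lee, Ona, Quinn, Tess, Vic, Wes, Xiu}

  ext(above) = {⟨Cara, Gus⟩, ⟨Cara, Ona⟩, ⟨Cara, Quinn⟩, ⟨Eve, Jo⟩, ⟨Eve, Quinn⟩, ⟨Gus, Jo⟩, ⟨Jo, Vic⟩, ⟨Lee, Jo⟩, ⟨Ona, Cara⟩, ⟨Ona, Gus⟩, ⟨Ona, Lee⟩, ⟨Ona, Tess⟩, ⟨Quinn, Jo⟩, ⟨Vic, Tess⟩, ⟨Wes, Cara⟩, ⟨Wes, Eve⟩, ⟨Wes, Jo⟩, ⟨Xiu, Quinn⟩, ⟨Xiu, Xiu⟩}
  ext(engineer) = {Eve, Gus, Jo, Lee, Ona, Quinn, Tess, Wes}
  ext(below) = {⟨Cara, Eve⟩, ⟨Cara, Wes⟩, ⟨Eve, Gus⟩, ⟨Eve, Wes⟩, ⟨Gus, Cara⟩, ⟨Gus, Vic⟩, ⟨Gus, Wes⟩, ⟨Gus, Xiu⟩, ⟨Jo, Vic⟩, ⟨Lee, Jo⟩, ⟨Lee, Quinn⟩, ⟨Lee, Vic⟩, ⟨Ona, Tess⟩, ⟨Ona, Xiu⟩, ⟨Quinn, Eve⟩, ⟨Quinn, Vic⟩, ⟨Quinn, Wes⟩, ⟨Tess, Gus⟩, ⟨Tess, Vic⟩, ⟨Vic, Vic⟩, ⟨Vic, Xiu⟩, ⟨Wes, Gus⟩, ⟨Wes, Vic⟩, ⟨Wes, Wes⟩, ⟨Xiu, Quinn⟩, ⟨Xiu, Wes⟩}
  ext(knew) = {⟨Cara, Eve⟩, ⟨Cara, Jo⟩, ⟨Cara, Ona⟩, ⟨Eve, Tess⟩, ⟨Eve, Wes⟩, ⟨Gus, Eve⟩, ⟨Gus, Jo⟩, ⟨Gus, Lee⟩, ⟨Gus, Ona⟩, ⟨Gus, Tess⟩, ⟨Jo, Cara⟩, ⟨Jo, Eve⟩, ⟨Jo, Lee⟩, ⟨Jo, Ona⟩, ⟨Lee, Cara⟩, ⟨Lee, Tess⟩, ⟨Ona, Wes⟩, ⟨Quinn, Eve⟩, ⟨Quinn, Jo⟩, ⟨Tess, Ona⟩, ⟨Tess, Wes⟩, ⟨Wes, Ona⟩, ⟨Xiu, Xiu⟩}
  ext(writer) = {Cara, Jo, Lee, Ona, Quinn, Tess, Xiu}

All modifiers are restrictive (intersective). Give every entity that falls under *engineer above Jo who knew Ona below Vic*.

⟦above Jo⟧ = {x : ⟨x, Jo⟩ ∈ ⟦above⟧} = {Eve, Gus, Lee, Quinn, Wes}
⟦who knew Ona⟧ = {x : ⟨x, Ona⟩ ∈ ⟦knew⟧} = {Cara, Gus, Jo, Tess, Wes}
⟦below Vic⟧ = {x : ⟨x, Vic⟩ ∈ ⟦below⟧} = {Gus, Jo, Lee, Quinn, Tess, Vic, Wes}
⟦engineer⟧ = {Eve, Gus, Jo, Lee, Ona, Quinn, Tess, Wes}
… ∩ ⟦above Jo⟧ = {Eve, Gus, Jo, Lee, Ona, Quinn, Tess, Wes} ∩ {Eve, Gus, Lee, Quinn, Wes} = {Eve, Gus, Lee, Quinn, Wes}
… ∩ ⟦who knew Ona⟧ = {Eve, Gus, Lee, Quinn, Wes} ∩ {Cara, Gus, Jo, Tess, Wes} = {Gus, Wes}
… ∩ ⟦below Vic⟧ = {Gus, Wes} ∩ {Gus, Jo, Lee, Quinn, Tess, Vic, Wes} = {Gus, Wes}
So ⟦engineer above Jo who knew Ona below Vic⟧ = {Gus, Wes}.

{Gus, Wes}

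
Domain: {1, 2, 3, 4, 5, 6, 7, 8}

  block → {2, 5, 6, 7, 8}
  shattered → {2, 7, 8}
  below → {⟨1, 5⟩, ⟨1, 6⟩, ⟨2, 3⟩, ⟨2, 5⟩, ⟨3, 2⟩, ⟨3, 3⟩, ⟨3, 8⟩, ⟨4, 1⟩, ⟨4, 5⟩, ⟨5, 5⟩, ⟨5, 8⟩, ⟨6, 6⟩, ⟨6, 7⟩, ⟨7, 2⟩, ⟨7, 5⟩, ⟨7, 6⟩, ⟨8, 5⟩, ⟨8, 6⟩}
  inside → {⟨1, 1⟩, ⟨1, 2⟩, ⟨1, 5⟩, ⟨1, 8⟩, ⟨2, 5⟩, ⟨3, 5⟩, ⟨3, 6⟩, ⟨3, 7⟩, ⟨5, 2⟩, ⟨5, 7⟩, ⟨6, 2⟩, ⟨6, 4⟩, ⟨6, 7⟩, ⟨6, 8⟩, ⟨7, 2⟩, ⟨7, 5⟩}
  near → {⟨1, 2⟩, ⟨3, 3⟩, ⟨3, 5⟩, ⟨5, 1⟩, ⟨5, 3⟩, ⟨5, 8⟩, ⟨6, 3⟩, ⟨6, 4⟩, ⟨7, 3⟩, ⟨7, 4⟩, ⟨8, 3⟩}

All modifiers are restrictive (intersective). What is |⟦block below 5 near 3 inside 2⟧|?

⟦below 5⟧ = {x : ⟨x, 5⟩ ∈ ⟦below⟧} = {1, 2, 4, 5, 7, 8}
⟦near 3⟧ = {x : ⟨x, 3⟩ ∈ ⟦near⟧} = {3, 5, 6, 7, 8}
⟦inside 2⟧ = {x : ⟨x, 2⟩ ∈ ⟦inside⟧} = {1, 5, 6, 7}
⟦block⟧ = {2, 5, 6, 7, 8}
… ∩ ⟦below 5⟧ = {2, 5, 6, 7, 8} ∩ {1, 2, 4, 5, 7, 8} = {2, 5, 7, 8}
… ∩ ⟦near 3⟧ = {2, 5, 7, 8} ∩ {3, 5, 6, 7, 8} = {5, 7, 8}
… ∩ ⟦inside 2⟧ = {5, 7, 8} ∩ {1, 5, 6, 7} = {5, 7}
⟦block below 5 near 3 inside 2⟧ = {5, 7}, so the cardinality is 2.

2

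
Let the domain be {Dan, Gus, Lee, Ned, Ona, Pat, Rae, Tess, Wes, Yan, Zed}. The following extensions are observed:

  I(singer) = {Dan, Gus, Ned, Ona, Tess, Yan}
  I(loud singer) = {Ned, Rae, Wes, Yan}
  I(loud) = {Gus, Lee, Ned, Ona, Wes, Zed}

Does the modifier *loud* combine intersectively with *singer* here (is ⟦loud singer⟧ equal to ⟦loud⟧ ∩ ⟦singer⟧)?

⟦loud⟧ ∩ ⟦singer⟧ = {Gus, Lee, Ned, Ona, Wes, Zed} ∩ {Dan, Gus, Ned, Ona, Tess, Yan} = {Gus, Ned, Ona}
Observed ⟦loud singer⟧ = {Ned, Rae, Wes, Yan}.
These differ, so the modifier is not intersective in this model.

no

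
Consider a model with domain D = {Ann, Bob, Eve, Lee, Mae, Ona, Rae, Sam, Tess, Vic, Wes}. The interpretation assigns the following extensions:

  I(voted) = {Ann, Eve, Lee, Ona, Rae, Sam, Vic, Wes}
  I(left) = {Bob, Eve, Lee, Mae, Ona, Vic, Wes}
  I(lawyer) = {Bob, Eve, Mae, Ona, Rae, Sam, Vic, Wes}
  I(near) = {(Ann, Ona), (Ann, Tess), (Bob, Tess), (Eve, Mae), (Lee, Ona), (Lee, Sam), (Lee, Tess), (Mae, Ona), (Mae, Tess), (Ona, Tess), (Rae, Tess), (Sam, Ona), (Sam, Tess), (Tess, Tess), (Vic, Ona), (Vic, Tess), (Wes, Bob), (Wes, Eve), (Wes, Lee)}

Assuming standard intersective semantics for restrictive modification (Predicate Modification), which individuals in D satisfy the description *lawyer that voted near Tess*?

⟦that voted⟧ = ⟦voted⟧ = {Ann, Eve, Lee, Ona, Rae, Sam, Vic, Wes}
⟦near Tess⟧ = {x : ⟨x, Tess⟩ ∈ ⟦near⟧} = {Ann, Bob, Lee, Mae, Ona, Rae, Sam, Tess, Vic}
⟦lawyer⟧ = {Bob, Eve, Mae, Ona, Rae, Sam, Vic, Wes}
… ∩ ⟦that voted⟧ = {Bob, Eve, Mae, Ona, Rae, Sam, Vic, Wes} ∩ {Ann, Eve, Lee, Ona, Rae, Sam, Vic, Wes} = {Eve, Ona, Rae, Sam, Vic, Wes}
… ∩ ⟦near Tess⟧ = {Eve, Ona, Rae, Sam, Vic, Wes} ∩ {Ann, Bob, Lee, Mae, Ona, Rae, Sam, Tess, Vic} = {Ona, Rae, Sam, Vic}
So ⟦lawyer that voted near Tess⟧ = {Ona, Rae, Sam, Vic}.

{Ona, Rae, Sam, Vic}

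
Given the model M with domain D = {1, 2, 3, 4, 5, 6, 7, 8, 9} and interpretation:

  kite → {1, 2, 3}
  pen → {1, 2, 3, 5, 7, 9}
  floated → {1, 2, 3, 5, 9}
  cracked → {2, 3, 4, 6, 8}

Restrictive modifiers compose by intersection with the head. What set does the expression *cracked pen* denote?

{2, 3}

⟦pen⟧ = {1, 2, 3, 5, 7, 9}
… ∩ ⟦cracked⟧ = {1, 2, 3, 5, 7, 9} ∩ {2, 3, 4, 6, 8} = {2, 3}
So ⟦cracked pen⟧ = {2, 3}.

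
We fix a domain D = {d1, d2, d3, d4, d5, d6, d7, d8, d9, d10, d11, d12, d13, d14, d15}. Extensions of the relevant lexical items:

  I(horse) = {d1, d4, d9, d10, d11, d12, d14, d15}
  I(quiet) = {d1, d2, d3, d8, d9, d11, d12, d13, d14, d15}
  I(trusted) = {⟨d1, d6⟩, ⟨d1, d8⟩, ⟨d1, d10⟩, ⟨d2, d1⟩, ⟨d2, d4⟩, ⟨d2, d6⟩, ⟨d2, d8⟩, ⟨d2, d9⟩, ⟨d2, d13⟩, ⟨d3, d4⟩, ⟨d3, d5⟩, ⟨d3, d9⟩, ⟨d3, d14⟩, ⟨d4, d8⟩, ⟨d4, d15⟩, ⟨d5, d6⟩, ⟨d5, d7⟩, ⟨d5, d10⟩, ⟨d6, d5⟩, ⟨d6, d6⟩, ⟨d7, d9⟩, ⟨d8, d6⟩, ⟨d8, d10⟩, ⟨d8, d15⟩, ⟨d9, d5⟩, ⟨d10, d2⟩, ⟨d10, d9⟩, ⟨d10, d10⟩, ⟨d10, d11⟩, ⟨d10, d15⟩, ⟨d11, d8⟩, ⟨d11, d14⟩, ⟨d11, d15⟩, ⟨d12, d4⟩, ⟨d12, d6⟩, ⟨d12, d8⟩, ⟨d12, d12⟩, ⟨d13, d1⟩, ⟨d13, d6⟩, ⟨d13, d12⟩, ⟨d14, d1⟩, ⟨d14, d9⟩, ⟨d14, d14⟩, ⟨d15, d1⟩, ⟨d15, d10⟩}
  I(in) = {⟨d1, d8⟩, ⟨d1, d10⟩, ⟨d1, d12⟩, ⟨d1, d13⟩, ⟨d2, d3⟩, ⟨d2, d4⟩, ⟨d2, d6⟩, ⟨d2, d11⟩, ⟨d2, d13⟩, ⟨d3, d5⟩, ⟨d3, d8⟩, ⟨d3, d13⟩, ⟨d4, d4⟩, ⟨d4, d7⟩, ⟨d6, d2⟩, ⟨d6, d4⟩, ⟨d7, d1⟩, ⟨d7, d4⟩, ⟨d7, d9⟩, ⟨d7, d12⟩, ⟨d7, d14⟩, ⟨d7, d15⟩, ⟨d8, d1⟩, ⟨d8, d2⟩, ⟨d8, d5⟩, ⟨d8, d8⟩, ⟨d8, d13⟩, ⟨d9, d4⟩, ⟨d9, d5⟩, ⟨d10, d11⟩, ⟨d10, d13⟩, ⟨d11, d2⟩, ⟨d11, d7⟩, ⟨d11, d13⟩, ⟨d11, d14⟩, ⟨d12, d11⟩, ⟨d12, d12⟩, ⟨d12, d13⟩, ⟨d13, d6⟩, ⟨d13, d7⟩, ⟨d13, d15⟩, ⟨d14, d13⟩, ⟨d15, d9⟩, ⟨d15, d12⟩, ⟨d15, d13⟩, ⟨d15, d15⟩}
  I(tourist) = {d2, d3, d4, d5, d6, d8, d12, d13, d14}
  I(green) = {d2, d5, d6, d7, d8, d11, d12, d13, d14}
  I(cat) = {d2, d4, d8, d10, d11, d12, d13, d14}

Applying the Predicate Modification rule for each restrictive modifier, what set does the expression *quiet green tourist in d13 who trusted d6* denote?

⟦in d13⟧ = {x : ⟨x, d13⟩ ∈ ⟦in⟧} = {d1, d2, d3, d8, d10, d11, d12, d14, d15}
⟦who trusted d6⟧ = {x : ⟨x, d6⟩ ∈ ⟦trusted⟧} = {d1, d2, d5, d6, d8, d12, d13}
⟦tourist⟧ = {d2, d3, d4, d5, d6, d8, d12, d13, d14}
… ∩ ⟦in d13⟧ = {d2, d3, d4, d5, d6, d8, d12, d13, d14} ∩ {d1, d2, d3, d8, d10, d11, d12, d14, d15} = {d2, d3, d8, d12, d14}
… ∩ ⟦who trusted d6⟧ = {d2, d3, d8, d12, d14} ∩ {d1, d2, d5, d6, d8, d12, d13} = {d2, d8, d12}
… ∩ ⟦quiet⟧ = {d2, d8, d12} ∩ {d1, d2, d3, d8, d9, d11, d12, d13, d14, d15} = {d2, d8, d12}
… ∩ ⟦green⟧ = {d2, d8, d12} ∩ {d2, d5, d6, d7, d8, d11, d12, d13, d14} = {d2, d8, d12}
So ⟦quiet green tourist in d13 who trusted d6⟧ = {d2, d8, d12}.

{d2, d8, d12}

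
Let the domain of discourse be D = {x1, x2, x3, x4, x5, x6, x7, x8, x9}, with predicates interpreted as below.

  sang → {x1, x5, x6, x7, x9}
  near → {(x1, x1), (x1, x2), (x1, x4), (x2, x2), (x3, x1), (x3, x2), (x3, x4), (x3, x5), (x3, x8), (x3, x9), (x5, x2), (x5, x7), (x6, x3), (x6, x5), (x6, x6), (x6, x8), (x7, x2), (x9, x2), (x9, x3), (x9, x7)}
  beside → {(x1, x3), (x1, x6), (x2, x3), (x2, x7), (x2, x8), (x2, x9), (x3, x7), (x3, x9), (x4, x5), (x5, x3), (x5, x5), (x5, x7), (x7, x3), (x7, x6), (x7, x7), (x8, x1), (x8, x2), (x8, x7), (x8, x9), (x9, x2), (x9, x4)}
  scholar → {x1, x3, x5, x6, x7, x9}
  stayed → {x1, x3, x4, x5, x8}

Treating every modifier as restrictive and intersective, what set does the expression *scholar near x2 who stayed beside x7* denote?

⟦near x2⟧ = {x : ⟨x, x2⟩ ∈ ⟦near⟧} = {x1, x2, x3, x5, x7, x9}
⟦who stayed⟧ = ⟦stayed⟧ = {x1, x3, x4, x5, x8}
⟦beside x7⟧ = {x : ⟨x, x7⟩ ∈ ⟦beside⟧} = {x2, x3, x5, x7, x8}
⟦scholar⟧ = {x1, x3, x5, x6, x7, x9}
… ∩ ⟦near x2⟧ = {x1, x3, x5, x6, x7, x9} ∩ {x1, x2, x3, x5, x7, x9} = {x1, x3, x5, x7, x9}
… ∩ ⟦who stayed⟧ = {x1, x3, x5, x7, x9} ∩ {x1, x3, x4, x5, x8} = {x1, x3, x5}
… ∩ ⟦beside x7⟧ = {x1, x3, x5} ∩ {x2, x3, x5, x7, x8} = {x3, x5}
So ⟦scholar near x2 who stayed beside x7⟧ = {x3, x5}.

{x3, x5}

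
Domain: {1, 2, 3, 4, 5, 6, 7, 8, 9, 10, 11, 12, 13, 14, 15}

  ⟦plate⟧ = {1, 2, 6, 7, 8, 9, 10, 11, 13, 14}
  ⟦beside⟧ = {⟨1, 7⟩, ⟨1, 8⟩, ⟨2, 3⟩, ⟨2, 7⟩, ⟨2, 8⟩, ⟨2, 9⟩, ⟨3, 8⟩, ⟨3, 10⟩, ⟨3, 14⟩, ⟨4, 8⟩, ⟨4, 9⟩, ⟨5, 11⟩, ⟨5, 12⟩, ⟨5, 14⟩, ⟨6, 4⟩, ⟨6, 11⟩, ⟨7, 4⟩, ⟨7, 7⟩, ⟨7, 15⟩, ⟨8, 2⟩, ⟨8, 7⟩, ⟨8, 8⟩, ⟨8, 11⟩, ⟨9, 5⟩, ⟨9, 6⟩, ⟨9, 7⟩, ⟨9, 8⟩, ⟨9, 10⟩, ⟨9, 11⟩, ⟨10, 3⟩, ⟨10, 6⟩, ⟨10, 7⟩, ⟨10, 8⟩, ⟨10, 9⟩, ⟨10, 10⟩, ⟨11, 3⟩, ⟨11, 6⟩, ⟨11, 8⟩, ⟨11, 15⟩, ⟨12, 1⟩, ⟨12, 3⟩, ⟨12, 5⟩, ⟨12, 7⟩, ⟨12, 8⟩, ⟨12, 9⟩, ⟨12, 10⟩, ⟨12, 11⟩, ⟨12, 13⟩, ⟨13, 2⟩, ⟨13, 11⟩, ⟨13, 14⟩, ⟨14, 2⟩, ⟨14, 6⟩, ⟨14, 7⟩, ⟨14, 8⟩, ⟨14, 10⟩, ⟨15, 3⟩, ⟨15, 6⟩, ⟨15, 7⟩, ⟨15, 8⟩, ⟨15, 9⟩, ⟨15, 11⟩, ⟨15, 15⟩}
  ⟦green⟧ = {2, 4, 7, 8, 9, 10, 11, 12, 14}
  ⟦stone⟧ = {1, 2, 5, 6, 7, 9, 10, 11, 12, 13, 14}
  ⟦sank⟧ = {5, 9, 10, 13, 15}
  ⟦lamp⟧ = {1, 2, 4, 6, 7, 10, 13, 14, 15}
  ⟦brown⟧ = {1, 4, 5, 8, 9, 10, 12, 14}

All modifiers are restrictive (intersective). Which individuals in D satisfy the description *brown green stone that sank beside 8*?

{9, 10}

⟦that sank⟧ = ⟦sank⟧ = {5, 9, 10, 13, 15}
⟦beside 8⟧ = {x : ⟨x, 8⟩ ∈ ⟦beside⟧} = {1, 2, 3, 4, 8, 9, 10, 11, 12, 14, 15}
⟦stone⟧ = {1, 2, 5, 6, 7, 9, 10, 11, 12, 13, 14}
… ∩ ⟦that sank⟧ = {1, 2, 5, 6, 7, 9, 10, 11, 12, 13, 14} ∩ {5, 9, 10, 13, 15} = {5, 9, 10, 13}
… ∩ ⟦beside 8⟧ = {5, 9, 10, 13} ∩ {1, 2, 3, 4, 8, 9, 10, 11, 12, 14, 15} = {9, 10}
… ∩ ⟦brown⟧ = {9, 10} ∩ {1, 4, 5, 8, 9, 10, 12, 14} = {9, 10}
… ∩ ⟦green⟧ = {9, 10} ∩ {2, 4, 7, 8, 9, 10, 11, 12, 14} = {9, 10}
So ⟦brown green stone that sank beside 8⟧ = {9, 10}.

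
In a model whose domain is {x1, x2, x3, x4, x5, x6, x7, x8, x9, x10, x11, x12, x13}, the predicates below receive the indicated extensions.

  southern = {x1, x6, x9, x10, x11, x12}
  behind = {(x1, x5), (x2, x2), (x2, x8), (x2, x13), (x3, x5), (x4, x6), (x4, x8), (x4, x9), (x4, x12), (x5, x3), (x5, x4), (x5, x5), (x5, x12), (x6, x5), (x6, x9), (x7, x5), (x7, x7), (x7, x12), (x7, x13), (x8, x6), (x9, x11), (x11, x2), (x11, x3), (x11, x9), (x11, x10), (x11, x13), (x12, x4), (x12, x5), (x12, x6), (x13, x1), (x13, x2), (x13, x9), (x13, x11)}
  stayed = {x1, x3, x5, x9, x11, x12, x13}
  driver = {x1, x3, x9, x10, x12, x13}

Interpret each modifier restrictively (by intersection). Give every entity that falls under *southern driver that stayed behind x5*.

⟦that stayed⟧ = ⟦stayed⟧ = {x1, x3, x5, x9, x11, x12, x13}
⟦behind x5⟧ = {x : ⟨x, x5⟩ ∈ ⟦behind⟧} = {x1, x3, x5, x6, x7, x12}
⟦driver⟧ = {x1, x3, x9, x10, x12, x13}
… ∩ ⟦that stayed⟧ = {x1, x3, x9, x10, x12, x13} ∩ {x1, x3, x5, x9, x11, x12, x13} = {x1, x3, x9, x12, x13}
… ∩ ⟦behind x5⟧ = {x1, x3, x9, x12, x13} ∩ {x1, x3, x5, x6, x7, x12} = {x1, x3, x12}
… ∩ ⟦southern⟧ = {x1, x3, x12} ∩ {x1, x6, x9, x10, x11, x12} = {x1, x12}
So ⟦southern driver that stayed behind x5⟧ = {x1, x12}.

{x1, x12}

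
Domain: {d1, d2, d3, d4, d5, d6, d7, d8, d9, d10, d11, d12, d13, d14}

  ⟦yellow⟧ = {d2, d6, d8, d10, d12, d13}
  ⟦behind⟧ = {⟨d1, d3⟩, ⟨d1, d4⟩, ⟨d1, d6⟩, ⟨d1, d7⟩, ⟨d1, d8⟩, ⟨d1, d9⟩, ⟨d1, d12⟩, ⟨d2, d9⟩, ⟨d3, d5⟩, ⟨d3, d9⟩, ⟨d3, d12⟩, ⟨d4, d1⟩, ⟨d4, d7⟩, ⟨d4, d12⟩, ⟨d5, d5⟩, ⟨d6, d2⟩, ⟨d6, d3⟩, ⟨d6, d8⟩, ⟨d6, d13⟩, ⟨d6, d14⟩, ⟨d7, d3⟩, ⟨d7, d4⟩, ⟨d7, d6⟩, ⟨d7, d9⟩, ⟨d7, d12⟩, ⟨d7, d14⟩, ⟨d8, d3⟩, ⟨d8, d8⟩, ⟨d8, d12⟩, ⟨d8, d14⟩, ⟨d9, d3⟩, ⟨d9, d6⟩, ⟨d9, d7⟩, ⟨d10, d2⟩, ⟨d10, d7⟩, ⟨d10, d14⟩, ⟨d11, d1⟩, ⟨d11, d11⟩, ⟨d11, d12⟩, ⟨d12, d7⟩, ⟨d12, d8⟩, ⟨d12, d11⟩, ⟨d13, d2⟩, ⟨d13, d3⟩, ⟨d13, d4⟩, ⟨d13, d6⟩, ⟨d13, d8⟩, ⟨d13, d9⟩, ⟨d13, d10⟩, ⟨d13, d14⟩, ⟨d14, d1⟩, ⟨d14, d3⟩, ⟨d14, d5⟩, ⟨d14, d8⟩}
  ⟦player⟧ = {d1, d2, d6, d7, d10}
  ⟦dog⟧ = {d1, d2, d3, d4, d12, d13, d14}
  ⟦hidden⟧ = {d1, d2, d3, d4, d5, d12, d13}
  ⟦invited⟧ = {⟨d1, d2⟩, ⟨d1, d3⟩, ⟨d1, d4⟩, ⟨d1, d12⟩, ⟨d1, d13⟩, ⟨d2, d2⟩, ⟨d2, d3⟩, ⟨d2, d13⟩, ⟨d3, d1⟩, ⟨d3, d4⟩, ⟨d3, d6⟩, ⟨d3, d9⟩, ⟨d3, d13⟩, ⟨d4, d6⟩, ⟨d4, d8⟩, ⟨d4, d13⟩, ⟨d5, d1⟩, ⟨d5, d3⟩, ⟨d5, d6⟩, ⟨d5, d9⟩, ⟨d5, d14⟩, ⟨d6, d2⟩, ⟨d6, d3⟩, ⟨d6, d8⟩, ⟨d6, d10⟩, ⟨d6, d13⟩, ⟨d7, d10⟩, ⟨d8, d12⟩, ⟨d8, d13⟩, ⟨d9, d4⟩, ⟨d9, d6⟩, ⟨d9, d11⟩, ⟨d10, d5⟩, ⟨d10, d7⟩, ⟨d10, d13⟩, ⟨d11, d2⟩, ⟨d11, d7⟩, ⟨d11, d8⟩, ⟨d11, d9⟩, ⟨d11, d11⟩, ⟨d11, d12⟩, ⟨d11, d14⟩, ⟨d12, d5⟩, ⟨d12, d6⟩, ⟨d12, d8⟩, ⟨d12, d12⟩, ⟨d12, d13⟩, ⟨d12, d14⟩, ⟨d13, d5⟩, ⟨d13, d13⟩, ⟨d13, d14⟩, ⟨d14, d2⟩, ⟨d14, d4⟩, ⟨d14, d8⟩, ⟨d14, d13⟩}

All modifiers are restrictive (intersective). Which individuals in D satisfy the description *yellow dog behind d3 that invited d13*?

{d13}

⟦behind d3⟧ = {x : ⟨x, d3⟩ ∈ ⟦behind⟧} = {d1, d6, d7, d8, d9, d13, d14}
⟦that invited d13⟧ = {x : ⟨x, d13⟩ ∈ ⟦invited⟧} = {d1, d2, d3, d4, d6, d8, d10, d12, d13, d14}
⟦dog⟧ = {d1, d2, d3, d4, d12, d13, d14}
… ∩ ⟦behind d3⟧ = {d1, d2, d3, d4, d12, d13, d14} ∩ {d1, d6, d7, d8, d9, d13, d14} = {d1, d13, d14}
… ∩ ⟦that invited d13⟧ = {d1, d13, d14} ∩ {d1, d2, d3, d4, d6, d8, d10, d12, d13, d14} = {d1, d13, d14}
… ∩ ⟦yellow⟧ = {d1, d13, d14} ∩ {d2, d6, d8, d10, d12, d13} = {d13}
So ⟦yellow dog behind d3 that invited d13⟧ = {d13}.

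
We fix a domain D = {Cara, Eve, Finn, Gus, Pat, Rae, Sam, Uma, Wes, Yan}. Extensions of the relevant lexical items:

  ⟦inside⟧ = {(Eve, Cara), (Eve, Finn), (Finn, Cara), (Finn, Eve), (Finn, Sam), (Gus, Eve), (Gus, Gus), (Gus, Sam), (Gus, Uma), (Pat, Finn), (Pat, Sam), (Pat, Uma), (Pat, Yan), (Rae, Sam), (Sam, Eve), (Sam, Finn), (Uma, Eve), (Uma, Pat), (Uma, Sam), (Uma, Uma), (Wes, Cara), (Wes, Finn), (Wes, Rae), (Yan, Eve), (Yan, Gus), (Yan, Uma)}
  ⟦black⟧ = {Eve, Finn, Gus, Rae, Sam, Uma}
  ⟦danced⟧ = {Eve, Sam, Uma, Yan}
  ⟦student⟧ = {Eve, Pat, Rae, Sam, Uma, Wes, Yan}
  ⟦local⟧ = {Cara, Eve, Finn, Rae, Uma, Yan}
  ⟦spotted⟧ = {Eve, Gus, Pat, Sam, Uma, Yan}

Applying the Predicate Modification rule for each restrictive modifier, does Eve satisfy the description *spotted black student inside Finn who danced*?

⟦inside Finn⟧ = {x : ⟨x, Finn⟩ ∈ ⟦inside⟧} = {Eve, Pat, Sam, Wes}
⟦who danced⟧ = ⟦danced⟧ = {Eve, Sam, Uma, Yan}
⟦student⟧ = {Eve, Pat, Rae, Sam, Uma, Wes, Yan}
… ∩ ⟦inside Finn⟧ = {Eve, Pat, Rae, Sam, Uma, Wes, Yan} ∩ {Eve, Pat, Sam, Wes} = {Eve, Pat, Sam, Wes}
… ∩ ⟦who danced⟧ = {Eve, Pat, Sam, Wes} ∩ {Eve, Sam, Uma, Yan} = {Eve, Sam}
… ∩ ⟦spotted⟧ = {Eve, Sam} ∩ {Eve, Gus, Pat, Sam, Uma, Yan} = {Eve, Sam}
… ∩ ⟦black⟧ = {Eve, Sam} ∩ {Eve, Finn, Gus, Rae, Sam, Uma} = {Eve, Sam}
⟦spotted black student inside Finn who danced⟧ = {Eve, Sam}; Eve ∈ this set.

yes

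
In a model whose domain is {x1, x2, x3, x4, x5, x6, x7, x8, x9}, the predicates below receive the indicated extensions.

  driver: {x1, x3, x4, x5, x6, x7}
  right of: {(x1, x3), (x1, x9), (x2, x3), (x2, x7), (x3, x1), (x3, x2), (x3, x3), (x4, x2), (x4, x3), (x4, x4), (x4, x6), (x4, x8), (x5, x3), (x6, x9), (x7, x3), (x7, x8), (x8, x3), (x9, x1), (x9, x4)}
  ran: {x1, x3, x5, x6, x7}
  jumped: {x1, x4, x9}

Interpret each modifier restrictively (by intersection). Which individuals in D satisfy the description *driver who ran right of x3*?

⟦who ran⟧ = ⟦ran⟧ = {x1, x3, x5, x6, x7}
⟦right of x3⟧ = {x : ⟨x, x3⟩ ∈ ⟦right of⟧} = {x1, x2, x3, x4, x5, x7, x8}
⟦driver⟧ = {x1, x3, x4, x5, x6, x7}
… ∩ ⟦who ran⟧ = {x1, x3, x4, x5, x6, x7} ∩ {x1, x3, x5, x6, x7} = {x1, x3, x5, x6, x7}
… ∩ ⟦right of x3⟧ = {x1, x3, x5, x6, x7} ∩ {x1, x2, x3, x4, x5, x7, x8} = {x1, x3, x5, x7}
So ⟦driver who ran right of x3⟧ = {x1, x3, x5, x7}.

{x1, x3, x5, x7}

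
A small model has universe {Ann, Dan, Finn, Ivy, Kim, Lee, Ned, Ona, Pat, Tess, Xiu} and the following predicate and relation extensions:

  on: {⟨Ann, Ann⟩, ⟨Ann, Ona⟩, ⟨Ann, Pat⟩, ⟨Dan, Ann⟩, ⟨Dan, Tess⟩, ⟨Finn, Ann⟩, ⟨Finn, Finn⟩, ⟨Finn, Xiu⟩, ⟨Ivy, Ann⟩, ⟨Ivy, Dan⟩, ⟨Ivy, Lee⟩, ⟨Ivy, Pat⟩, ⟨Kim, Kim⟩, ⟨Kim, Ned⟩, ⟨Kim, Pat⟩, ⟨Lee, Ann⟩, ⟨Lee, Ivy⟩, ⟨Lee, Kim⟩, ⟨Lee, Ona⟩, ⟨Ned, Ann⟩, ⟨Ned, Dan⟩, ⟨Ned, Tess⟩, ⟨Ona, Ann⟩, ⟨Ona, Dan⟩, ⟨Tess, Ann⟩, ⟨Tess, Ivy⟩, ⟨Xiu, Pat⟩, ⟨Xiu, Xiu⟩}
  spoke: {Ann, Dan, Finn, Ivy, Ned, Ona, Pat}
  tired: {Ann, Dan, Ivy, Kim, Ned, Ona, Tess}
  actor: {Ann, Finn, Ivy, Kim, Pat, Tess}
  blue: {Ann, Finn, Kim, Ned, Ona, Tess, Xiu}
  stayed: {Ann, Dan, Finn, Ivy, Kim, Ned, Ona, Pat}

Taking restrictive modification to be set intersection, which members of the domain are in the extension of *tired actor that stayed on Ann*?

⟦that stayed⟧ = ⟦stayed⟧ = {Ann, Dan, Finn, Ivy, Kim, Ned, Ona, Pat}
⟦on Ann⟧ = {x : ⟨x, Ann⟩ ∈ ⟦on⟧} = {Ann, Dan, Finn, Ivy, Lee, Ned, Ona, Tess}
⟦actor⟧ = {Ann, Finn, Ivy, Kim, Pat, Tess}
… ∩ ⟦that stayed⟧ = {Ann, Finn, Ivy, Kim, Pat, Tess} ∩ {Ann, Dan, Finn, Ivy, Kim, Ned, Ona, Pat} = {Ann, Finn, Ivy, Kim, Pat}
… ∩ ⟦on Ann⟧ = {Ann, Finn, Ivy, Kim, Pat} ∩ {Ann, Dan, Finn, Ivy, Lee, Ned, Ona, Tess} = {Ann, Finn, Ivy}
… ∩ ⟦tired⟧ = {Ann, Finn, Ivy} ∩ {Ann, Dan, Ivy, Kim, Ned, Ona, Tess} = {Ann, Ivy}
So ⟦tired actor that stayed on Ann⟧ = {Ann, Ivy}.

{Ann, Ivy}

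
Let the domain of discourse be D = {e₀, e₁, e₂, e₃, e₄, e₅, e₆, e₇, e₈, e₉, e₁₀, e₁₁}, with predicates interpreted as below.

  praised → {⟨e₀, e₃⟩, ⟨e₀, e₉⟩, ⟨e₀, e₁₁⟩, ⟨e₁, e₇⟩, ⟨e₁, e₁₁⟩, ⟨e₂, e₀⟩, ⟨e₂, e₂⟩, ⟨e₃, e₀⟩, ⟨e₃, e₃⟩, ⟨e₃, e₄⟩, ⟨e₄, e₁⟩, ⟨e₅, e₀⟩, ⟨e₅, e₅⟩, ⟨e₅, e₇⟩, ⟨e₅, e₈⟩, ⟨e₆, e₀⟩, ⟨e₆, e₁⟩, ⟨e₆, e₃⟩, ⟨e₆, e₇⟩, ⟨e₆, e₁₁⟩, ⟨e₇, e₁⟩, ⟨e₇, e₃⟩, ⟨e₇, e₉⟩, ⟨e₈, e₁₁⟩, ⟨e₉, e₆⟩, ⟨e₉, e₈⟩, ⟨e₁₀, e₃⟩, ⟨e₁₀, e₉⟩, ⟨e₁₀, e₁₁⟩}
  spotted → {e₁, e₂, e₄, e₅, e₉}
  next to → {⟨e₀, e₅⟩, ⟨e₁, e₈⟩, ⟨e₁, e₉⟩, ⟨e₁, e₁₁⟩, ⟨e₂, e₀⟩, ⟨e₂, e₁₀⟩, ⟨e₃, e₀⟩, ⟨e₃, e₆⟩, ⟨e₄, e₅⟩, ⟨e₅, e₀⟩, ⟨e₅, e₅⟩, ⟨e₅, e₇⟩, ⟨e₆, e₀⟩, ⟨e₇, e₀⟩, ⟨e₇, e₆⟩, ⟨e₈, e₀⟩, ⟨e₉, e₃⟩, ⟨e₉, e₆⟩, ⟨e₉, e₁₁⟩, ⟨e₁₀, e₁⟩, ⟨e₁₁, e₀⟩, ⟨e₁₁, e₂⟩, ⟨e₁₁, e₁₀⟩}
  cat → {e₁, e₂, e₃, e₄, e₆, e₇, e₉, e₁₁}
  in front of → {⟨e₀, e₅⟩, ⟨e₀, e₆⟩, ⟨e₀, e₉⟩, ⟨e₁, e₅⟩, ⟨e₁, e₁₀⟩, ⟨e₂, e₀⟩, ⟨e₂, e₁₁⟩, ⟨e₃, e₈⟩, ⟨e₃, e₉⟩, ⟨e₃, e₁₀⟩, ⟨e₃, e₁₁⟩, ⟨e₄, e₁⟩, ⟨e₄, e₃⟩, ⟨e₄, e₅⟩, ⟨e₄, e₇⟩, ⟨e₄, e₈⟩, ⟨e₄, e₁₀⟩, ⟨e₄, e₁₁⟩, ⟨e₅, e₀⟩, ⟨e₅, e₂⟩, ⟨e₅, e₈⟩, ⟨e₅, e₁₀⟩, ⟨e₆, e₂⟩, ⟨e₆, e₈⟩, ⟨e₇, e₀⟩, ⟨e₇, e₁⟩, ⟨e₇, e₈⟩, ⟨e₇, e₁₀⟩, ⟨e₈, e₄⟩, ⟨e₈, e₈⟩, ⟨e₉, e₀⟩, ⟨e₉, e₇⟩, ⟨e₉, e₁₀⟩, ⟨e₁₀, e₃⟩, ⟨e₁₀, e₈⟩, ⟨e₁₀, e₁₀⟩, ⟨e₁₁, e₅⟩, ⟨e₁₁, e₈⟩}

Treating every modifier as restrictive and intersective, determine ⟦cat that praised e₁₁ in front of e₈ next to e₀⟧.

⟦that praised e₁₁⟧ = {x : ⟨x, e₁₁⟩ ∈ ⟦praised⟧} = {e₀, e₁, e₆, e₈, e₁₀}
⟦in front of e₈⟧ = {x : ⟨x, e₈⟩ ∈ ⟦in front of⟧} = {e₃, e₄, e₅, e₆, e₇, e₈, e₁₀, e₁₁}
⟦next to e₀⟧ = {x : ⟨x, e₀⟩ ∈ ⟦next to⟧} = {e₂, e₃, e₅, e₆, e₇, e₈, e₁₁}
⟦cat⟧ = {e₁, e₂, e₃, e₄, e₆, e₇, e₉, e₁₁}
… ∩ ⟦that praised e₁₁⟧ = {e₁, e₂, e₃, e₄, e₆, e₇, e₉, e₁₁} ∩ {e₀, e₁, e₆, e₈, e₁₀} = {e₁, e₆}
… ∩ ⟦in front of e₈⟧ = {e₁, e₆} ∩ {e₃, e₄, e₅, e₆, e₇, e₈, e₁₀, e₁₁} = {e₆}
… ∩ ⟦next to e₀⟧ = {e₆} ∩ {e₂, e₃, e₅, e₆, e₇, e₈, e₁₁} = {e₆}
So ⟦cat that praised e₁₁ in front of e₈ next to e₀⟧ = {e₆}.

{e₆}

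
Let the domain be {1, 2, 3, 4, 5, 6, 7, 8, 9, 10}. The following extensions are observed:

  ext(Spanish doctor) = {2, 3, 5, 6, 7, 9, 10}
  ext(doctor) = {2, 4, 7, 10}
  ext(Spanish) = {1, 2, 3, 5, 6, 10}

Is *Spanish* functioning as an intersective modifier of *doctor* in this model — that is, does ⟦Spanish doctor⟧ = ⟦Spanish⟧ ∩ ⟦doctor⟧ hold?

no

⟦Spanish⟧ ∩ ⟦doctor⟧ = {1, 2, 3, 5, 6, 10} ∩ {2, 4, 7, 10} = {2, 10}
Observed ⟦Spanish doctor⟧ = {2, 3, 5, 6, 7, 9, 10}.
These differ, so the modifier is not intersective in this model.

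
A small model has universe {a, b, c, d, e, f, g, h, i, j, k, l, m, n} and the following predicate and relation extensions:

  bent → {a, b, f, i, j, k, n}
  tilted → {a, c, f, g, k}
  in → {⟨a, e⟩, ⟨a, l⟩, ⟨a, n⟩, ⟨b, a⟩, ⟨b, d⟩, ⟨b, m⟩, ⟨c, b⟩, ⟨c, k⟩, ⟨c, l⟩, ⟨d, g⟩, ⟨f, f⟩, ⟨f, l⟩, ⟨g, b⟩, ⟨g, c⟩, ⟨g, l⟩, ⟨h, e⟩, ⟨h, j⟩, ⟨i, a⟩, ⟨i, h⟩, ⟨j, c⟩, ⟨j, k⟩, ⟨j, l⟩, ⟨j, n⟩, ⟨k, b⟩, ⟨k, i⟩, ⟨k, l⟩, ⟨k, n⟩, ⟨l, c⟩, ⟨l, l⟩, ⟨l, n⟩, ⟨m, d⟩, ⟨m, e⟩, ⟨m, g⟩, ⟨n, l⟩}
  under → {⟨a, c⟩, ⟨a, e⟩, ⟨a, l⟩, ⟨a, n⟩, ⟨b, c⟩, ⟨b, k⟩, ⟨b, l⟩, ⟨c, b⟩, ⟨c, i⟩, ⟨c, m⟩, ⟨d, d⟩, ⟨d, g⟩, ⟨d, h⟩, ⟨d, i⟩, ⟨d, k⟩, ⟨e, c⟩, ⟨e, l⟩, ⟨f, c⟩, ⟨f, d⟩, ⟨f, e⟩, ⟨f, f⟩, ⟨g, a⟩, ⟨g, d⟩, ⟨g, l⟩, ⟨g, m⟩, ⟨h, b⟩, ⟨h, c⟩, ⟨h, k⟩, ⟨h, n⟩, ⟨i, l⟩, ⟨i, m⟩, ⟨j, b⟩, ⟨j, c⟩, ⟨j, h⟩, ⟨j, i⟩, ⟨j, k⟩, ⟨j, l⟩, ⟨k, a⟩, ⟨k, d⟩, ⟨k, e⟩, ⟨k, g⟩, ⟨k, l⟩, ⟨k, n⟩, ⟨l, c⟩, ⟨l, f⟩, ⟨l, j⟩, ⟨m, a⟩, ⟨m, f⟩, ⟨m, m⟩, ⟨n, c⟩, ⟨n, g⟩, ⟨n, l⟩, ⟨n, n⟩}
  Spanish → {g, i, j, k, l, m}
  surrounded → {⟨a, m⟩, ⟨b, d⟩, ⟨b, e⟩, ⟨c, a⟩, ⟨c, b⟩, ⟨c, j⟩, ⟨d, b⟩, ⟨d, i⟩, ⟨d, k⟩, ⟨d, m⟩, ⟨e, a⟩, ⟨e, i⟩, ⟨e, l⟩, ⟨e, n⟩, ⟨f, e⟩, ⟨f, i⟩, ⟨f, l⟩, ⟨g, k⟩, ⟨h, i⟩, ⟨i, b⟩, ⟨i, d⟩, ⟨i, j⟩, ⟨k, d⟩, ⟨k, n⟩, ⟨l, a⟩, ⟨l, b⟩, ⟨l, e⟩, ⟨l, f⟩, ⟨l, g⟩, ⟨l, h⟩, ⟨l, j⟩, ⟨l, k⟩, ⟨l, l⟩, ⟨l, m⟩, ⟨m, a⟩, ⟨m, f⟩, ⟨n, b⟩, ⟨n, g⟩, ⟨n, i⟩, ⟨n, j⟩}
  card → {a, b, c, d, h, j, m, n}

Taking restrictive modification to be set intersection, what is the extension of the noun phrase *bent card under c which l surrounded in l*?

{a, j}

⟦under c⟧ = {x : ⟨x, c⟩ ∈ ⟦under⟧} = {a, b, e, f, h, j, l, n}
⟦which l surrounded⟧ = {x : ⟨l, x⟩ ∈ ⟦surrounded⟧} = {a, b, e, f, g, h, j, k, l, m}
⟦in l⟧ = {x : ⟨x, l⟩ ∈ ⟦in⟧} = {a, c, f, g, j, k, l, n}
⟦card⟧ = {a, b, c, d, h, j, m, n}
… ∩ ⟦under c⟧ = {a, b, c, d, h, j, m, n} ∩ {a, b, e, f, h, j, l, n} = {a, b, h, j, n}
… ∩ ⟦which l surrounded⟧ = {a, b, h, j, n} ∩ {a, b, e, f, g, h, j, k, l, m} = {a, b, h, j}
… ∩ ⟦in l⟧ = {a, b, h, j} ∩ {a, c, f, g, j, k, l, n} = {a, j}
… ∩ ⟦bent⟧ = {a, j} ∩ {a, b, f, i, j, k, n} = {a, j}
So ⟦bent card under c which l surrounded in l⟧ = {a, j}.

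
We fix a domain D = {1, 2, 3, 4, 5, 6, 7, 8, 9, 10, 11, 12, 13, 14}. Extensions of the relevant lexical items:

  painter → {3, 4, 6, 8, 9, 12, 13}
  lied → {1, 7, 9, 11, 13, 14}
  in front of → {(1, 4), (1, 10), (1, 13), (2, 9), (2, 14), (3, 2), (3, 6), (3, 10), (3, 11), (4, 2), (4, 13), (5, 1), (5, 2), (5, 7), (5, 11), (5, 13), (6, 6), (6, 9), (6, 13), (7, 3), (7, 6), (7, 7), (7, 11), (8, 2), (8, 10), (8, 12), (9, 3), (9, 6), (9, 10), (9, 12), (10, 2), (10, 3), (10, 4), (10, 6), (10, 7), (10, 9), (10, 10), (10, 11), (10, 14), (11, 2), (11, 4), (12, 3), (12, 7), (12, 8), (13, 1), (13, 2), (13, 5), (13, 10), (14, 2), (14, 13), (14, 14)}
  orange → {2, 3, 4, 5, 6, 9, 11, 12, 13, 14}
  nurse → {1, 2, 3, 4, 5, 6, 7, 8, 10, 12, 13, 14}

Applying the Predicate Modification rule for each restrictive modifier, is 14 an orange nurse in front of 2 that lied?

yes

⟦in front of 2⟧ = {x : ⟨x, 2⟩ ∈ ⟦in front of⟧} = {3, 4, 5, 8, 10, 11, 13, 14}
⟦that lied⟧ = ⟦lied⟧ = {1, 7, 9, 11, 13, 14}
⟦nurse⟧ = {1, 2, 3, 4, 5, 6, 7, 8, 10, 12, 13, 14}
… ∩ ⟦in front of 2⟧ = {1, 2, 3, 4, 5, 6, 7, 8, 10, 12, 13, 14} ∩ {3, 4, 5, 8, 10, 11, 13, 14} = {3, 4, 5, 8, 10, 13, 14}
… ∩ ⟦that lied⟧ = {3, 4, 5, 8, 10, 13, 14} ∩ {1, 7, 9, 11, 13, 14} = {13, 14}
… ∩ ⟦orange⟧ = {13, 14} ∩ {2, 3, 4, 5, 6, 9, 11, 12, 13, 14} = {13, 14}
⟦orange nurse in front of 2 that lied⟧ = {13, 14}; 14 ∈ this set.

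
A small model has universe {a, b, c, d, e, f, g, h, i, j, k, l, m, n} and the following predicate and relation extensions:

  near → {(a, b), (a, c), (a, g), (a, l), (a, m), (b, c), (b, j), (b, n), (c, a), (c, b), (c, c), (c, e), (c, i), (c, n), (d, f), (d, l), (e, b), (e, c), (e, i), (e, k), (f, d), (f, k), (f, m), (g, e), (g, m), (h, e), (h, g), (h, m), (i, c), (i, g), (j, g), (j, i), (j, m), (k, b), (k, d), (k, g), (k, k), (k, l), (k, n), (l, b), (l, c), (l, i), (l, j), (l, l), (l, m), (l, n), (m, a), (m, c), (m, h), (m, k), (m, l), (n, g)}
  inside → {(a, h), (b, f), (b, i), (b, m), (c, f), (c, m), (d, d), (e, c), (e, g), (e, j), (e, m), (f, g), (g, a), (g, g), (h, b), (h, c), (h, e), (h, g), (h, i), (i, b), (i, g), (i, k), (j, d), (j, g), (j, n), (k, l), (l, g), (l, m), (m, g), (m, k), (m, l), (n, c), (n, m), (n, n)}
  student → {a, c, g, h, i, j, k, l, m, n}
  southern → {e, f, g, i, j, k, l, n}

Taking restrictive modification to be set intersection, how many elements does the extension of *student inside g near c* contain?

3

⟦inside g⟧ = {x : ⟨x, g⟩ ∈ ⟦inside⟧} = {e, f, g, h, i, j, l, m}
⟦near c⟧ = {x : ⟨x, c⟩ ∈ ⟦near⟧} = {a, b, c, e, i, l, m}
⟦student⟧ = {a, c, g, h, i, j, k, l, m, n}
… ∩ ⟦inside g⟧ = {a, c, g, h, i, j, k, l, m, n} ∩ {e, f, g, h, i, j, l, m} = {g, h, i, j, l, m}
… ∩ ⟦near c⟧ = {g, h, i, j, l, m} ∩ {a, b, c, e, i, l, m} = {i, l, m}
⟦student inside g near c⟧ = {i, l, m}, so the cardinality is 3.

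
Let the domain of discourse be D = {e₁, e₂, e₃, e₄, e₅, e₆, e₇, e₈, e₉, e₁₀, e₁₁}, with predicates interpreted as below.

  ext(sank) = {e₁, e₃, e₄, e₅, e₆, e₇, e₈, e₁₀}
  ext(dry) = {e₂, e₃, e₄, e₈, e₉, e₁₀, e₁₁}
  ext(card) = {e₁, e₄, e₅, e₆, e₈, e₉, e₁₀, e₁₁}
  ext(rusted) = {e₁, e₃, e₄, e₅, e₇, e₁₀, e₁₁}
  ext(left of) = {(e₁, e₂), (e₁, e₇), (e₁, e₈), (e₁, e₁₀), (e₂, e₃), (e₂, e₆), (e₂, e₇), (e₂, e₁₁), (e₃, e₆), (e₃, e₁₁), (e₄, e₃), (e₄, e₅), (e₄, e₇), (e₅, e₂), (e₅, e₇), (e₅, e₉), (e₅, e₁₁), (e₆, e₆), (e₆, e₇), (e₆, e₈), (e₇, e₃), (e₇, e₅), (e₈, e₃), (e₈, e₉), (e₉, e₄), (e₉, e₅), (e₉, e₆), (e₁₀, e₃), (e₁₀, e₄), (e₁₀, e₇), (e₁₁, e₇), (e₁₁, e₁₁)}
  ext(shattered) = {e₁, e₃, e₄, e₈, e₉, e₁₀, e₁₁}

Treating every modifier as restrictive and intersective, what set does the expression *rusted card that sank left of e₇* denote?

⟦that sank⟧ = ⟦sank⟧ = {e₁, e₃, e₄, e₅, e₆, e₇, e₈, e₁₀}
⟦left of e₇⟧ = {x : ⟨x, e₇⟩ ∈ ⟦left of⟧} = {e₁, e₂, e₄, e₅, e₆, e₁₀, e₁₁}
⟦card⟧ = {e₁, e₄, e₅, e₆, e₈, e₉, e₁₀, e₁₁}
… ∩ ⟦that sank⟧ = {e₁, e₄, e₅, e₆, e₈, e₉, e₁₀, e₁₁} ∩ {e₁, e₃, e₄, e₅, e₆, e₇, e₈, e₁₀} = {e₁, e₄, e₅, e₆, e₈, e₁₀}
… ∩ ⟦left of e₇⟧ = {e₁, e₄, e₅, e₆, e₈, e₁₀} ∩ {e₁, e₂, e₄, e₅, e₆, e₁₀, e₁₁} = {e₁, e₄, e₅, e₆, e₁₀}
… ∩ ⟦rusted⟧ = {e₁, e₄, e₅, e₆, e₁₀} ∩ {e₁, e₃, e₄, e₅, e₇, e₁₀, e₁₁} = {e₁, e₄, e₅, e₁₀}
So ⟦rusted card that sank left of e₇⟧ = {e₁, e₄, e₅, e₁₀}.

{e₁, e₄, e₅, e₁₀}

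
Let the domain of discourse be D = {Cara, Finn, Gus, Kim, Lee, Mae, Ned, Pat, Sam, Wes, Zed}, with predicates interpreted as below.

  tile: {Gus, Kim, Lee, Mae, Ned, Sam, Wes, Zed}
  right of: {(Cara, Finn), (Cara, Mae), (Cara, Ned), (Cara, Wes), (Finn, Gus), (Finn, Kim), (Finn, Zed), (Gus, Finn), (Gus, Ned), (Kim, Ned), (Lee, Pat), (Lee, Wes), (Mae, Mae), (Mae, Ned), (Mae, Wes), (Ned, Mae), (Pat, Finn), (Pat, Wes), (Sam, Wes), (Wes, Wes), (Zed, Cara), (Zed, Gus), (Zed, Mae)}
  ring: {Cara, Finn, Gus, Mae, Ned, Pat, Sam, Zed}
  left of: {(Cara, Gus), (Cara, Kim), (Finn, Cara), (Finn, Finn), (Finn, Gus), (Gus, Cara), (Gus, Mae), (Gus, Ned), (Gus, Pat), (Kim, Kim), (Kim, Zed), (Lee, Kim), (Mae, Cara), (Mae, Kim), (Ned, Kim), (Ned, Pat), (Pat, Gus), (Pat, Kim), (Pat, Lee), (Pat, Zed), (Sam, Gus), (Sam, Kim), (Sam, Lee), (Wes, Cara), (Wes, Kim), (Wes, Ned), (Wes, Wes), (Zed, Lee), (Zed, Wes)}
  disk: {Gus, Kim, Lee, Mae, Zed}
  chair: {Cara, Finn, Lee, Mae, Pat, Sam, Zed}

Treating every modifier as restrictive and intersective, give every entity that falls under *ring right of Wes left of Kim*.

⟦right of Wes⟧ = {x : ⟨x, Wes⟩ ∈ ⟦right of⟧} = {Cara, Lee, Mae, Pat, Sam, Wes}
⟦left of Kim⟧ = {x : ⟨x, Kim⟩ ∈ ⟦left of⟧} = {Cara, Kim, Lee, Mae, Ned, Pat, Sam, Wes}
⟦ring⟧ = {Cara, Finn, Gus, Mae, Ned, Pat, Sam, Zed}
… ∩ ⟦right of Wes⟧ = {Cara, Finn, Gus, Mae, Ned, Pat, Sam, Zed} ∩ {Cara, Lee, Mae, Pat, Sam, Wes} = {Cara, Mae, Pat, Sam}
… ∩ ⟦left of Kim⟧ = {Cara, Mae, Pat, Sam} ∩ {Cara, Kim, Lee, Mae, Ned, Pat, Sam, Wes} = {Cara, Mae, Pat, Sam}
So ⟦ring right of Wes left of Kim⟧ = {Cara, Mae, Pat, Sam}.

{Cara, Mae, Pat, Sam}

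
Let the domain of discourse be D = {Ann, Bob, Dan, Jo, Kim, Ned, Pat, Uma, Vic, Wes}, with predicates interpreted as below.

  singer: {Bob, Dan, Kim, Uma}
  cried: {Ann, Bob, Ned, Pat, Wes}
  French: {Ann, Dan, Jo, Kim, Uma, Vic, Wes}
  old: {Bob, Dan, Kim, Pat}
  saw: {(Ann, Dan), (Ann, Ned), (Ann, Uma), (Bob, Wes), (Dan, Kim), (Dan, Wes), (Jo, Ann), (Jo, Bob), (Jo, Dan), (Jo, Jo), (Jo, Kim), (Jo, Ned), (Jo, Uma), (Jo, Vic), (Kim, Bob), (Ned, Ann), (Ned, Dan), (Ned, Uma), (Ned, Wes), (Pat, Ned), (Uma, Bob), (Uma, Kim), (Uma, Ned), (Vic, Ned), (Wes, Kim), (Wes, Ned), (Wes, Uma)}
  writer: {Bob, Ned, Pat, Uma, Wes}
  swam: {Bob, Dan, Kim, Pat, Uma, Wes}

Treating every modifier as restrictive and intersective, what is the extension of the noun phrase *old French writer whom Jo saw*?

⟦whom Jo saw⟧ = {x : ⟨Jo, x⟩ ∈ ⟦saw⟧} = {Ann, Bob, Dan, Jo, Kim, Ned, Uma, Vic}
⟦writer⟧ = {Bob, Ned, Pat, Uma, Wes}
… ∩ ⟦whom Jo saw⟧ = {Bob, Ned, Pat, Uma, Wes} ∩ {Ann, Bob, Dan, Jo, Kim, Ned, Uma, Vic} = {Bob, Ned, Uma}
… ∩ ⟦old⟧ = {Bob, Ned, Uma} ∩ {Bob, Dan, Kim, Pat} = {Bob}
… ∩ ⟦French⟧ = {Bob} ∩ {Ann, Dan, Jo, Kim, Uma, Vic, Wes} = ∅
So ⟦old French writer whom Jo saw⟧ = { }.

{ }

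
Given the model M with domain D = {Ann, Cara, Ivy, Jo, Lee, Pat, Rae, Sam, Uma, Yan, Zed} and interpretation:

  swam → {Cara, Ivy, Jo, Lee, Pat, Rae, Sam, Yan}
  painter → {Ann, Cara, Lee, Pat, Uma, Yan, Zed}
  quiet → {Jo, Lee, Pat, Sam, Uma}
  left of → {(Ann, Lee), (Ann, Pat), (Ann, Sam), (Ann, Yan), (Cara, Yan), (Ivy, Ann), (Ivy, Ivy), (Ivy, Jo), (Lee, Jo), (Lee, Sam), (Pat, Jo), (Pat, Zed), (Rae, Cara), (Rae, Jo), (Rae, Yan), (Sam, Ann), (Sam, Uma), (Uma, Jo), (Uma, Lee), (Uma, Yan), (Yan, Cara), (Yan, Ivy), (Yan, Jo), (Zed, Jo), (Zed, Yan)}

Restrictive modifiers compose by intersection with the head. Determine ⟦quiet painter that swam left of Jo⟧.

{Lee, Pat}

⟦that swam⟧ = ⟦swam⟧ = {Cara, Ivy, Jo, Lee, Pat, Rae, Sam, Yan}
⟦left of Jo⟧ = {x : ⟨x, Jo⟩ ∈ ⟦left of⟧} = {Ivy, Lee, Pat, Rae, Uma, Yan, Zed}
⟦painter⟧ = {Ann, Cara, Lee, Pat, Uma, Yan, Zed}
… ∩ ⟦that swam⟧ = {Ann, Cara, Lee, Pat, Uma, Yan, Zed} ∩ {Cara, Ivy, Jo, Lee, Pat, Rae, Sam, Yan} = {Cara, Lee, Pat, Yan}
… ∩ ⟦left of Jo⟧ = {Cara, Lee, Pat, Yan} ∩ {Ivy, Lee, Pat, Rae, Uma, Yan, Zed} = {Lee, Pat, Yan}
… ∩ ⟦quiet⟧ = {Lee, Pat, Yan} ∩ {Jo, Lee, Pat, Sam, Uma} = {Lee, Pat}
So ⟦quiet painter that swam left of Jo⟧ = {Lee, Pat}.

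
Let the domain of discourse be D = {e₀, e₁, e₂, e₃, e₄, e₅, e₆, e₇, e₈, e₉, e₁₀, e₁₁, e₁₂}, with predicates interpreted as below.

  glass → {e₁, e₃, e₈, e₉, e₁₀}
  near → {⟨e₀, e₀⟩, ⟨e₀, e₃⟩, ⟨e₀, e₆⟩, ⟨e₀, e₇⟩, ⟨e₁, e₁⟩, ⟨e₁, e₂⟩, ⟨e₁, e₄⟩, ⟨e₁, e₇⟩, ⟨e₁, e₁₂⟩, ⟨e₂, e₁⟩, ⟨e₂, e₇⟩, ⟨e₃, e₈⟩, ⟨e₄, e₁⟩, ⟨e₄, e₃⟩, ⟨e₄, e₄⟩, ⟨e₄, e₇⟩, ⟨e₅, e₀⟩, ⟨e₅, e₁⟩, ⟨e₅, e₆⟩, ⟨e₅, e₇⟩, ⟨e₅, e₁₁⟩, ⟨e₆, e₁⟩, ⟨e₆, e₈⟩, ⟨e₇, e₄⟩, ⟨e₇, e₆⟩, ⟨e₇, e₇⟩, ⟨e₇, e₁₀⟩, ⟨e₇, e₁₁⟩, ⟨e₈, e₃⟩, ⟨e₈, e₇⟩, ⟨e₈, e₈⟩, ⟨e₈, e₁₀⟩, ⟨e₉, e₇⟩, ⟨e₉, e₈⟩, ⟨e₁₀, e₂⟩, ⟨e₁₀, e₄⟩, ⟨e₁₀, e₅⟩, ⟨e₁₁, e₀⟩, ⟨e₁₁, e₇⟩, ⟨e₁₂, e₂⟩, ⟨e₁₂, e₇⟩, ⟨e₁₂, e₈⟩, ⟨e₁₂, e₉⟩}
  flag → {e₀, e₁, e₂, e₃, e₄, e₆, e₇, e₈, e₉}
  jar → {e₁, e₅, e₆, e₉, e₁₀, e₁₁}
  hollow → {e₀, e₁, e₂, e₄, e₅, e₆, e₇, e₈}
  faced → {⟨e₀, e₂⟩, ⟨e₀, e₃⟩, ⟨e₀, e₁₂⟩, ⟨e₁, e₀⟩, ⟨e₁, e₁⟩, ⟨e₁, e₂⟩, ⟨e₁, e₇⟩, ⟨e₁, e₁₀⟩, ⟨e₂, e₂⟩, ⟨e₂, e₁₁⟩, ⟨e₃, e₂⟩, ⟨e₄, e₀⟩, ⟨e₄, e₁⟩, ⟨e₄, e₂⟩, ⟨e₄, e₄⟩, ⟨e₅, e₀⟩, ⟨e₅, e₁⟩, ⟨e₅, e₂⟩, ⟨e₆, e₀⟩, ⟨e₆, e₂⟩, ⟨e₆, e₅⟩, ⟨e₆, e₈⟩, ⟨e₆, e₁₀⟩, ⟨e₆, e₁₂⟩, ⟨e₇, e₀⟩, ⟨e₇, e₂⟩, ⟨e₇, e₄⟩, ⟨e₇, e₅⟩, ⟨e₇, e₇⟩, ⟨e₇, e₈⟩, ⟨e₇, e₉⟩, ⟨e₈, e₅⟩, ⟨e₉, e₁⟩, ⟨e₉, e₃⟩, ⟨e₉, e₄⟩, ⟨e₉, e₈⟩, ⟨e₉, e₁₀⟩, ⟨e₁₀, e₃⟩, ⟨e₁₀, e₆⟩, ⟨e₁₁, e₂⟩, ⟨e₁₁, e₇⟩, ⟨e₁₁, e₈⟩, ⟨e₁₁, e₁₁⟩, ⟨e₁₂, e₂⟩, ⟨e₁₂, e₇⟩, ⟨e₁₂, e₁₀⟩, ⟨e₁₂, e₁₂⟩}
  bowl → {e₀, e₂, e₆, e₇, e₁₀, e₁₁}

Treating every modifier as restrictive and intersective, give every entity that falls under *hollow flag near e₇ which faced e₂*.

{e₀, e₁, e₂, e₄, e₇}

⟦near e₇⟧ = {x : ⟨x, e₇⟩ ∈ ⟦near⟧} = {e₀, e₁, e₂, e₄, e₅, e₇, e₈, e₉, e₁₁, e₁₂}
⟦which faced e₂⟧ = {x : ⟨x, e₂⟩ ∈ ⟦faced⟧} = {e₀, e₁, e₂, e₃, e₄, e₅, e₆, e₇, e₁₁, e₁₂}
⟦flag⟧ = {e₀, e₁, e₂, e₃, e₄, e₆, e₇, e₈, e₉}
… ∩ ⟦near e₇⟧ = {e₀, e₁, e₂, e₃, e₄, e₆, e₇, e₈, e₉} ∩ {e₀, e₁, e₂, e₄, e₅, e₇, e₈, e₉, e₁₁, e₁₂} = {e₀, e₁, e₂, e₄, e₇, e₈, e₉}
… ∩ ⟦which faced e₂⟧ = {e₀, e₁, e₂, e₄, e₇, e₈, e₉} ∩ {e₀, e₁, e₂, e₃, e₄, e₅, e₆, e₇, e₁₁, e₁₂} = {e₀, e₁, e₂, e₄, e₇}
… ∩ ⟦hollow⟧ = {e₀, e₁, e₂, e₄, e₇} ∩ {e₀, e₁, e₂, e₄, e₅, e₆, e₇, e₈} = {e₀, e₁, e₂, e₄, e₇}
So ⟦hollow flag near e₇ which faced e₂⟧ = {e₀, e₁, e₂, e₄, e₇}.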